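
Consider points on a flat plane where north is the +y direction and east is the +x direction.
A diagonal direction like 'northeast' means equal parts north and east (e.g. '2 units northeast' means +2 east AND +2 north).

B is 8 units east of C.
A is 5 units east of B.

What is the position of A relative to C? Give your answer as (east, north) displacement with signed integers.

Answer: A is at (east=13, north=0) relative to C.

Derivation:
Place C at the origin (east=0, north=0).
  B is 8 units east of C: delta (east=+8, north=+0); B at (east=8, north=0).
  A is 5 units east of B: delta (east=+5, north=+0); A at (east=13, north=0).
Therefore A relative to C: (east=13, north=0).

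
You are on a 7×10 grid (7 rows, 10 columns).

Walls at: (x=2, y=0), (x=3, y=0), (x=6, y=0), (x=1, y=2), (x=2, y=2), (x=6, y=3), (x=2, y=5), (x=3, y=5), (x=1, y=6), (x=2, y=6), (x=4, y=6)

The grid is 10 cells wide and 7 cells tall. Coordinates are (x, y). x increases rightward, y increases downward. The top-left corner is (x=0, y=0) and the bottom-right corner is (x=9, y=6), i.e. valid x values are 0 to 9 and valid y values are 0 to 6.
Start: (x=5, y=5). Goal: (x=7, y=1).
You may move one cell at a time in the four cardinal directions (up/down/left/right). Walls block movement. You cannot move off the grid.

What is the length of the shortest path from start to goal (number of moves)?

Answer: Shortest path length: 6

Derivation:
BFS from (x=5, y=5) until reaching (x=7, y=1):
  Distance 0: (x=5, y=5)
  Distance 1: (x=5, y=4), (x=4, y=5), (x=6, y=5), (x=5, y=6)
  Distance 2: (x=5, y=3), (x=4, y=4), (x=6, y=4), (x=7, y=5), (x=6, y=6)
  Distance 3: (x=5, y=2), (x=4, y=3), (x=3, y=4), (x=7, y=4), (x=8, y=5), (x=7, y=6)
  Distance 4: (x=5, y=1), (x=4, y=2), (x=6, y=2), (x=3, y=3), (x=7, y=3), (x=2, y=4), (x=8, y=4), (x=9, y=5), (x=8, y=6)
  Distance 5: (x=5, y=0), (x=4, y=1), (x=6, y=1), (x=3, y=2), (x=7, y=2), (x=2, y=3), (x=8, y=3), (x=1, y=4), (x=9, y=4), (x=9, y=6)
  Distance 6: (x=4, y=0), (x=3, y=1), (x=7, y=1), (x=8, y=2), (x=1, y=3), (x=9, y=3), (x=0, y=4), (x=1, y=5)  <- goal reached here
One shortest path (6 moves): (x=5, y=5) -> (x=6, y=5) -> (x=7, y=5) -> (x=7, y=4) -> (x=7, y=3) -> (x=7, y=2) -> (x=7, y=1)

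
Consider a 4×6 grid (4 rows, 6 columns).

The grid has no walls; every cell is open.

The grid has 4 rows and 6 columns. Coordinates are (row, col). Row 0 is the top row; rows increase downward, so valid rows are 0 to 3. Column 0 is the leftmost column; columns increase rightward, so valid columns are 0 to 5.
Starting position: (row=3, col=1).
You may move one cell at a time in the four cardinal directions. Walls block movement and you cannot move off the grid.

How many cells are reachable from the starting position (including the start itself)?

Answer: Reachable cells: 24

Derivation:
BFS flood-fill from (row=3, col=1):
  Distance 0: (row=3, col=1)
  Distance 1: (row=2, col=1), (row=3, col=0), (row=3, col=2)
  Distance 2: (row=1, col=1), (row=2, col=0), (row=2, col=2), (row=3, col=3)
  Distance 3: (row=0, col=1), (row=1, col=0), (row=1, col=2), (row=2, col=3), (row=3, col=4)
  Distance 4: (row=0, col=0), (row=0, col=2), (row=1, col=3), (row=2, col=4), (row=3, col=5)
  Distance 5: (row=0, col=3), (row=1, col=4), (row=2, col=5)
  Distance 6: (row=0, col=4), (row=1, col=5)
  Distance 7: (row=0, col=5)
Total reachable: 24 (grid has 24 open cells total)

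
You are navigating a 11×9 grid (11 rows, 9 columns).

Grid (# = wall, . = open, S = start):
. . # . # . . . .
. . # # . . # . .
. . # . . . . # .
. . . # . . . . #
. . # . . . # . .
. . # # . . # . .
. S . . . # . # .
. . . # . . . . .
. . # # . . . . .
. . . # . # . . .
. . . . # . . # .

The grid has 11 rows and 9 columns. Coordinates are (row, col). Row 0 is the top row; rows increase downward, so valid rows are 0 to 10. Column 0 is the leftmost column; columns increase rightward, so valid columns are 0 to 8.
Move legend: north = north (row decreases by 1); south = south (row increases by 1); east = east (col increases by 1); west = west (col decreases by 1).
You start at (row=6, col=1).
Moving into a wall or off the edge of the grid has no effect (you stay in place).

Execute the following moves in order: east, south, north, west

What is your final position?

Answer: Final position: (row=6, col=1)

Derivation:
Start: (row=6, col=1)
  east (east): (row=6, col=1) -> (row=6, col=2)
  south (south): (row=6, col=2) -> (row=7, col=2)
  north (north): (row=7, col=2) -> (row=6, col=2)
  west (west): (row=6, col=2) -> (row=6, col=1)
Final: (row=6, col=1)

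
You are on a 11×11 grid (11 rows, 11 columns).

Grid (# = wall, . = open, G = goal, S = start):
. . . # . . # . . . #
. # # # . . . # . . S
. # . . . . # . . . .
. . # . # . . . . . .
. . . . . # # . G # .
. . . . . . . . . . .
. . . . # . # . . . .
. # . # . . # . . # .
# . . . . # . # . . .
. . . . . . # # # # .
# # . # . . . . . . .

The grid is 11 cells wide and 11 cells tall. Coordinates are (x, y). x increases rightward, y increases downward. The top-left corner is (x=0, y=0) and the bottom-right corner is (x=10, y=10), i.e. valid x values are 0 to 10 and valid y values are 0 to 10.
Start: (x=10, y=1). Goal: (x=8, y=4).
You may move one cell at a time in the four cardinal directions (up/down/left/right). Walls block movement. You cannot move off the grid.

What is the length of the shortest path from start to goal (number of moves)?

BFS from (x=10, y=1) until reaching (x=8, y=4):
  Distance 0: (x=10, y=1)
  Distance 1: (x=9, y=1), (x=10, y=2)
  Distance 2: (x=9, y=0), (x=8, y=1), (x=9, y=2), (x=10, y=3)
  Distance 3: (x=8, y=0), (x=8, y=2), (x=9, y=3), (x=10, y=4)
  Distance 4: (x=7, y=0), (x=7, y=2), (x=8, y=3), (x=10, y=5)
  Distance 5: (x=7, y=3), (x=8, y=4), (x=9, y=5), (x=10, y=6)  <- goal reached here
One shortest path (5 moves): (x=10, y=1) -> (x=9, y=1) -> (x=8, y=1) -> (x=8, y=2) -> (x=8, y=3) -> (x=8, y=4)

Answer: Shortest path length: 5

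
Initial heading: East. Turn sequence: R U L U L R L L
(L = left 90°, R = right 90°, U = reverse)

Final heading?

Start: East
  R (right (90° clockwise)) -> South
  U (U-turn (180°)) -> North
  L (left (90° counter-clockwise)) -> West
  U (U-turn (180°)) -> East
  L (left (90° counter-clockwise)) -> North
  R (right (90° clockwise)) -> East
  L (left (90° counter-clockwise)) -> North
  L (left (90° counter-clockwise)) -> West
Final: West

Answer: Final heading: West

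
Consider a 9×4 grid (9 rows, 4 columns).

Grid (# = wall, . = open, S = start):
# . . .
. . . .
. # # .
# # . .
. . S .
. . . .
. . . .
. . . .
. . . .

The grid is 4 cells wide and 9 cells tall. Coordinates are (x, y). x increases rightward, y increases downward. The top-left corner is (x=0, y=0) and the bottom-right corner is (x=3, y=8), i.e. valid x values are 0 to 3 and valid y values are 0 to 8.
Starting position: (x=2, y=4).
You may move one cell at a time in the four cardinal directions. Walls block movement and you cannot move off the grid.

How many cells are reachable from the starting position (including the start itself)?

BFS flood-fill from (x=2, y=4):
  Distance 0: (x=2, y=4)
  Distance 1: (x=2, y=3), (x=1, y=4), (x=3, y=4), (x=2, y=5)
  Distance 2: (x=3, y=3), (x=0, y=4), (x=1, y=5), (x=3, y=5), (x=2, y=6)
  Distance 3: (x=3, y=2), (x=0, y=5), (x=1, y=6), (x=3, y=6), (x=2, y=7)
  Distance 4: (x=3, y=1), (x=0, y=6), (x=1, y=7), (x=3, y=7), (x=2, y=8)
  Distance 5: (x=3, y=0), (x=2, y=1), (x=0, y=7), (x=1, y=8), (x=3, y=8)
  Distance 6: (x=2, y=0), (x=1, y=1), (x=0, y=8)
  Distance 7: (x=1, y=0), (x=0, y=1)
  Distance 8: (x=0, y=2)
Total reachable: 31 (grid has 31 open cells total)

Answer: Reachable cells: 31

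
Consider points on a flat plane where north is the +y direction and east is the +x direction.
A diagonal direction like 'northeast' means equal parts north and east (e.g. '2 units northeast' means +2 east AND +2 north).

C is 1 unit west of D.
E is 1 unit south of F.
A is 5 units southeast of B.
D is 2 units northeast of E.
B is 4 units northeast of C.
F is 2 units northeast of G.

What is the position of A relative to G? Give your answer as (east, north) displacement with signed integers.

Answer: A is at (east=12, north=2) relative to G.

Derivation:
Place G at the origin (east=0, north=0).
  F is 2 units northeast of G: delta (east=+2, north=+2); F at (east=2, north=2).
  E is 1 unit south of F: delta (east=+0, north=-1); E at (east=2, north=1).
  D is 2 units northeast of E: delta (east=+2, north=+2); D at (east=4, north=3).
  C is 1 unit west of D: delta (east=-1, north=+0); C at (east=3, north=3).
  B is 4 units northeast of C: delta (east=+4, north=+4); B at (east=7, north=7).
  A is 5 units southeast of B: delta (east=+5, north=-5); A at (east=12, north=2).
Therefore A relative to G: (east=12, north=2).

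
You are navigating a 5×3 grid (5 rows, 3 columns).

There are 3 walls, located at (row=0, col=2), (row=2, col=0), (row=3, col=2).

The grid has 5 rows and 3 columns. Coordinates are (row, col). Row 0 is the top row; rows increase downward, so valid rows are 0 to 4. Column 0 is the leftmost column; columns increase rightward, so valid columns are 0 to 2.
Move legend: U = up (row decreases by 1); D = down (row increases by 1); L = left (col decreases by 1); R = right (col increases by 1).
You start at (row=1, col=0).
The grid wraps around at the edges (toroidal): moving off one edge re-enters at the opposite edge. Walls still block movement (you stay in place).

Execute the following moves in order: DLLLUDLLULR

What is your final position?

Answer: Final position: (row=0, col=1)

Derivation:
Start: (row=1, col=0)
  D (down): blocked, stay at (row=1, col=0)
  L (left): (row=1, col=0) -> (row=1, col=2)
  L (left): (row=1, col=2) -> (row=1, col=1)
  L (left): (row=1, col=1) -> (row=1, col=0)
  U (up): (row=1, col=0) -> (row=0, col=0)
  D (down): (row=0, col=0) -> (row=1, col=0)
  L (left): (row=1, col=0) -> (row=1, col=2)
  L (left): (row=1, col=2) -> (row=1, col=1)
  U (up): (row=1, col=1) -> (row=0, col=1)
  L (left): (row=0, col=1) -> (row=0, col=0)
  R (right): (row=0, col=0) -> (row=0, col=1)
Final: (row=0, col=1)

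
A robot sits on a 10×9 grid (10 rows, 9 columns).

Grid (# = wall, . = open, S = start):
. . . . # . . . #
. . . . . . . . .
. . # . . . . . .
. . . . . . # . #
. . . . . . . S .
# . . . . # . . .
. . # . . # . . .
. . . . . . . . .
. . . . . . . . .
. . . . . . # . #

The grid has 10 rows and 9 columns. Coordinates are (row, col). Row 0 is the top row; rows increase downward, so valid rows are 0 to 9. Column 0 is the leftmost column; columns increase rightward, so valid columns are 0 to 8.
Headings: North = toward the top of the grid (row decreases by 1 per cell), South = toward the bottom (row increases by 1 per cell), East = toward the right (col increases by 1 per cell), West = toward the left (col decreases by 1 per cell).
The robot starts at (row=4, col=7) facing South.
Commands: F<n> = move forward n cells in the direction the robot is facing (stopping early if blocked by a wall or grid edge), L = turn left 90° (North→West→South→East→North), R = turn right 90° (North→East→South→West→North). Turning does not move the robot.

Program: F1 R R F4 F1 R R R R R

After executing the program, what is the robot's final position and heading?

Start: (row=4, col=7), facing South
  F1: move forward 1, now at (row=5, col=7)
  R: turn right, now facing West
  R: turn right, now facing North
  F4: move forward 4, now at (row=1, col=7)
  F1: move forward 1, now at (row=0, col=7)
  R: turn right, now facing East
  R: turn right, now facing South
  R: turn right, now facing West
  R: turn right, now facing North
  R: turn right, now facing East
Final: (row=0, col=7), facing East

Answer: Final position: (row=0, col=7), facing East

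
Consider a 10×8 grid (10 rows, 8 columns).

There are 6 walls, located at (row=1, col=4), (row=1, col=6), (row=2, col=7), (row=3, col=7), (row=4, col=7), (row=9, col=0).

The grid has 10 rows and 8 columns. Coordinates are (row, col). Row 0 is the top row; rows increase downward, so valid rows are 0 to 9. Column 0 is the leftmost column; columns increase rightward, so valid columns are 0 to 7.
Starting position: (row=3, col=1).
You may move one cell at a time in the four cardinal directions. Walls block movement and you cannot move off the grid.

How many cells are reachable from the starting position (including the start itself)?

Answer: Reachable cells: 74

Derivation:
BFS flood-fill from (row=3, col=1):
  Distance 0: (row=3, col=1)
  Distance 1: (row=2, col=1), (row=3, col=0), (row=3, col=2), (row=4, col=1)
  Distance 2: (row=1, col=1), (row=2, col=0), (row=2, col=2), (row=3, col=3), (row=4, col=0), (row=4, col=2), (row=5, col=1)
  Distance 3: (row=0, col=1), (row=1, col=0), (row=1, col=2), (row=2, col=3), (row=3, col=4), (row=4, col=3), (row=5, col=0), (row=5, col=2), (row=6, col=1)
  Distance 4: (row=0, col=0), (row=0, col=2), (row=1, col=3), (row=2, col=4), (row=3, col=5), (row=4, col=4), (row=5, col=3), (row=6, col=0), (row=6, col=2), (row=7, col=1)
  Distance 5: (row=0, col=3), (row=2, col=5), (row=3, col=6), (row=4, col=5), (row=5, col=4), (row=6, col=3), (row=7, col=0), (row=7, col=2), (row=8, col=1)
  Distance 6: (row=0, col=4), (row=1, col=5), (row=2, col=6), (row=4, col=6), (row=5, col=5), (row=6, col=4), (row=7, col=3), (row=8, col=0), (row=8, col=2), (row=9, col=1)
  Distance 7: (row=0, col=5), (row=5, col=6), (row=6, col=5), (row=7, col=4), (row=8, col=3), (row=9, col=2)
  Distance 8: (row=0, col=6), (row=5, col=7), (row=6, col=6), (row=7, col=5), (row=8, col=4), (row=9, col=3)
  Distance 9: (row=0, col=7), (row=6, col=7), (row=7, col=6), (row=8, col=5), (row=9, col=4)
  Distance 10: (row=1, col=7), (row=7, col=7), (row=8, col=6), (row=9, col=5)
  Distance 11: (row=8, col=7), (row=9, col=6)
  Distance 12: (row=9, col=7)
Total reachable: 74 (grid has 74 open cells total)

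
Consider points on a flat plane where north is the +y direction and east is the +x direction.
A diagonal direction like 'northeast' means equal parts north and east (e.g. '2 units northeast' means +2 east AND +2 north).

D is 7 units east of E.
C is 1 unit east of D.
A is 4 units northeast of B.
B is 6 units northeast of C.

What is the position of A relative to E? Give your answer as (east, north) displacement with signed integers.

Answer: A is at (east=18, north=10) relative to E.

Derivation:
Place E at the origin (east=0, north=0).
  D is 7 units east of E: delta (east=+7, north=+0); D at (east=7, north=0).
  C is 1 unit east of D: delta (east=+1, north=+0); C at (east=8, north=0).
  B is 6 units northeast of C: delta (east=+6, north=+6); B at (east=14, north=6).
  A is 4 units northeast of B: delta (east=+4, north=+4); A at (east=18, north=10).
Therefore A relative to E: (east=18, north=10).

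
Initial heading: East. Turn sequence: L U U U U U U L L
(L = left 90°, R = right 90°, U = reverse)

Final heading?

Answer: Final heading: South

Derivation:
Start: East
  L (left (90° counter-clockwise)) -> North
  U (U-turn (180°)) -> South
  U (U-turn (180°)) -> North
  U (U-turn (180°)) -> South
  U (U-turn (180°)) -> North
  U (U-turn (180°)) -> South
  U (U-turn (180°)) -> North
  L (left (90° counter-clockwise)) -> West
  L (left (90° counter-clockwise)) -> South
Final: South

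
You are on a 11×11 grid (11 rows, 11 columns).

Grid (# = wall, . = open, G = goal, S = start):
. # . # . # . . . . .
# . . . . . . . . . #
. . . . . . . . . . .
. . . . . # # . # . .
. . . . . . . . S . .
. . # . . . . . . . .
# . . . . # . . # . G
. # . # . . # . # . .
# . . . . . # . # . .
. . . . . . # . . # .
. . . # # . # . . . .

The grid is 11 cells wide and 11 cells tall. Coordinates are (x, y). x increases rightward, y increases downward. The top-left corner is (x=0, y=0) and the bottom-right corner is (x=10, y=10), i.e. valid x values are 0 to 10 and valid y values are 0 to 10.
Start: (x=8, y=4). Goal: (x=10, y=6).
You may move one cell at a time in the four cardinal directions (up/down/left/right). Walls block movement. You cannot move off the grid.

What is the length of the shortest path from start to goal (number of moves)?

BFS from (x=8, y=4) until reaching (x=10, y=6):
  Distance 0: (x=8, y=4)
  Distance 1: (x=7, y=4), (x=9, y=4), (x=8, y=5)
  Distance 2: (x=7, y=3), (x=9, y=3), (x=6, y=4), (x=10, y=4), (x=7, y=5), (x=9, y=5)
  Distance 3: (x=7, y=2), (x=9, y=2), (x=10, y=3), (x=5, y=4), (x=6, y=5), (x=10, y=5), (x=7, y=6), (x=9, y=6)
  Distance 4: (x=7, y=1), (x=9, y=1), (x=6, y=2), (x=8, y=2), (x=10, y=2), (x=4, y=4), (x=5, y=5), (x=6, y=6), (x=10, y=6), (x=7, y=7), (x=9, y=7)  <- goal reached here
One shortest path (4 moves): (x=8, y=4) -> (x=9, y=4) -> (x=10, y=4) -> (x=10, y=5) -> (x=10, y=6)

Answer: Shortest path length: 4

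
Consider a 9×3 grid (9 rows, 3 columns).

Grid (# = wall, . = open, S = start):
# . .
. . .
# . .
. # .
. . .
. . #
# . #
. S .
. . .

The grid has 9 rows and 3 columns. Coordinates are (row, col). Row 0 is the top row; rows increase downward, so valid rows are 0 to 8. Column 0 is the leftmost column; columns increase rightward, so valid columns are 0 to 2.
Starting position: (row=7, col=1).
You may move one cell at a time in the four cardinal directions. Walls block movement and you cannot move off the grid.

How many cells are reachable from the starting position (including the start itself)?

BFS flood-fill from (row=7, col=1):
  Distance 0: (row=7, col=1)
  Distance 1: (row=6, col=1), (row=7, col=0), (row=7, col=2), (row=8, col=1)
  Distance 2: (row=5, col=1), (row=8, col=0), (row=8, col=2)
  Distance 3: (row=4, col=1), (row=5, col=0)
  Distance 4: (row=4, col=0), (row=4, col=2)
  Distance 5: (row=3, col=0), (row=3, col=2)
  Distance 6: (row=2, col=2)
  Distance 7: (row=1, col=2), (row=2, col=1)
  Distance 8: (row=0, col=2), (row=1, col=1)
  Distance 9: (row=0, col=1), (row=1, col=0)
Total reachable: 21 (grid has 21 open cells total)

Answer: Reachable cells: 21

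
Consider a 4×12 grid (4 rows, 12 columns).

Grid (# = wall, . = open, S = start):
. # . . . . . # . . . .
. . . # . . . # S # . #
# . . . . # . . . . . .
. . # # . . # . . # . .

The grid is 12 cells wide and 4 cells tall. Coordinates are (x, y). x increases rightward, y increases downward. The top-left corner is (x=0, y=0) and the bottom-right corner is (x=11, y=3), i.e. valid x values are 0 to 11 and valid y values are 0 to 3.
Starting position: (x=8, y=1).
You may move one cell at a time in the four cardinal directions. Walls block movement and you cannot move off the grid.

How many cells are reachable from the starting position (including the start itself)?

BFS flood-fill from (x=8, y=1):
  Distance 0: (x=8, y=1)
  Distance 1: (x=8, y=0), (x=8, y=2)
  Distance 2: (x=9, y=0), (x=7, y=2), (x=9, y=2), (x=8, y=3)
  Distance 3: (x=10, y=0), (x=6, y=2), (x=10, y=2), (x=7, y=3)
  Distance 4: (x=11, y=0), (x=6, y=1), (x=10, y=1), (x=11, y=2), (x=10, y=3)
  Distance 5: (x=6, y=0), (x=5, y=1), (x=11, y=3)
  Distance 6: (x=5, y=0), (x=4, y=1)
  Distance 7: (x=4, y=0), (x=4, y=2)
  Distance 8: (x=3, y=0), (x=3, y=2), (x=4, y=3)
  Distance 9: (x=2, y=0), (x=2, y=2), (x=5, y=3)
  Distance 10: (x=2, y=1), (x=1, y=2)
  Distance 11: (x=1, y=1), (x=1, y=3)
  Distance 12: (x=0, y=1), (x=0, y=3)
  Distance 13: (x=0, y=0)
Total reachable: 36 (grid has 36 open cells total)

Answer: Reachable cells: 36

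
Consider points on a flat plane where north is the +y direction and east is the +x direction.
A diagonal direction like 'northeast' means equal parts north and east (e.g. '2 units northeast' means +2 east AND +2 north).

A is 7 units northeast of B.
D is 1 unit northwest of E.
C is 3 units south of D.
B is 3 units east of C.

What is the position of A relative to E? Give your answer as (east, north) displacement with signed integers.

Place E at the origin (east=0, north=0).
  D is 1 unit northwest of E: delta (east=-1, north=+1); D at (east=-1, north=1).
  C is 3 units south of D: delta (east=+0, north=-3); C at (east=-1, north=-2).
  B is 3 units east of C: delta (east=+3, north=+0); B at (east=2, north=-2).
  A is 7 units northeast of B: delta (east=+7, north=+7); A at (east=9, north=5).
Therefore A relative to E: (east=9, north=5).

Answer: A is at (east=9, north=5) relative to E.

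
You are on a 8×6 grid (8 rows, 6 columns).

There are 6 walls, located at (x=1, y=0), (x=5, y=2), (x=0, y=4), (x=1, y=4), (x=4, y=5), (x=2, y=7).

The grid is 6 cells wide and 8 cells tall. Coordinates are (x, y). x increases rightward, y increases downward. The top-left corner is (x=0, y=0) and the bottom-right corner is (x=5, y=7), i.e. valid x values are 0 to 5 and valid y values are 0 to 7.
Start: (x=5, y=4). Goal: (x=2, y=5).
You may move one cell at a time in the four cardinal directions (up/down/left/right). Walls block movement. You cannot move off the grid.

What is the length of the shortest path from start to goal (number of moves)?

Answer: Shortest path length: 4

Derivation:
BFS from (x=5, y=4) until reaching (x=2, y=5):
  Distance 0: (x=5, y=4)
  Distance 1: (x=5, y=3), (x=4, y=4), (x=5, y=5)
  Distance 2: (x=4, y=3), (x=3, y=4), (x=5, y=6)
  Distance 3: (x=4, y=2), (x=3, y=3), (x=2, y=4), (x=3, y=5), (x=4, y=6), (x=5, y=7)
  Distance 4: (x=4, y=1), (x=3, y=2), (x=2, y=3), (x=2, y=5), (x=3, y=6), (x=4, y=7)  <- goal reached here
One shortest path (4 moves): (x=5, y=4) -> (x=4, y=4) -> (x=3, y=4) -> (x=2, y=4) -> (x=2, y=5)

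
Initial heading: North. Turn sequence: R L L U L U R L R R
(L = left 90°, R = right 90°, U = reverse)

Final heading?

Start: North
  R (right (90° clockwise)) -> East
  L (left (90° counter-clockwise)) -> North
  L (left (90° counter-clockwise)) -> West
  U (U-turn (180°)) -> East
  L (left (90° counter-clockwise)) -> North
  U (U-turn (180°)) -> South
  R (right (90° clockwise)) -> West
  L (left (90° counter-clockwise)) -> South
  R (right (90° clockwise)) -> West
  R (right (90° clockwise)) -> North
Final: North

Answer: Final heading: North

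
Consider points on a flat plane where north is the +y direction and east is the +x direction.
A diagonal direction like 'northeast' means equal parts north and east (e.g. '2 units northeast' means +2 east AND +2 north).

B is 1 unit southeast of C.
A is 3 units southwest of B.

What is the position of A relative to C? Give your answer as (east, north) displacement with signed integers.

Answer: A is at (east=-2, north=-4) relative to C.

Derivation:
Place C at the origin (east=0, north=0).
  B is 1 unit southeast of C: delta (east=+1, north=-1); B at (east=1, north=-1).
  A is 3 units southwest of B: delta (east=-3, north=-3); A at (east=-2, north=-4).
Therefore A relative to C: (east=-2, north=-4).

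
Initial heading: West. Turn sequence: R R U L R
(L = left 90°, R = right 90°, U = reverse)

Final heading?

Answer: Final heading: West

Derivation:
Start: West
  R (right (90° clockwise)) -> North
  R (right (90° clockwise)) -> East
  U (U-turn (180°)) -> West
  L (left (90° counter-clockwise)) -> South
  R (right (90° clockwise)) -> West
Final: West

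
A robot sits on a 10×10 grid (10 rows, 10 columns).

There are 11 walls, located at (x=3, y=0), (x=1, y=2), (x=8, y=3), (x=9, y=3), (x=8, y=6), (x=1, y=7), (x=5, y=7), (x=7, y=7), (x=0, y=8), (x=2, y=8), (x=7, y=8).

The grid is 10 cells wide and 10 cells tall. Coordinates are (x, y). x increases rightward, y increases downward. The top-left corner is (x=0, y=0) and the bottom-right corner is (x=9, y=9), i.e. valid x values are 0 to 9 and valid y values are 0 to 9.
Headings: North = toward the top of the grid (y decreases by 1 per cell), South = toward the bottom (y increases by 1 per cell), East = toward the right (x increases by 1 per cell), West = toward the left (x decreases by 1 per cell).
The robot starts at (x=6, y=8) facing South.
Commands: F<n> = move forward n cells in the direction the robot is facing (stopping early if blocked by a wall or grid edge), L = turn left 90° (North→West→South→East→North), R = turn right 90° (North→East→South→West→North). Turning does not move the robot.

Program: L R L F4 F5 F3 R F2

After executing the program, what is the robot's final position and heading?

Answer: Final position: (x=6, y=9), facing South

Derivation:
Start: (x=6, y=8), facing South
  L: turn left, now facing East
  R: turn right, now facing South
  L: turn left, now facing East
  F4: move forward 0/4 (blocked), now at (x=6, y=8)
  F5: move forward 0/5 (blocked), now at (x=6, y=8)
  F3: move forward 0/3 (blocked), now at (x=6, y=8)
  R: turn right, now facing South
  F2: move forward 1/2 (blocked), now at (x=6, y=9)
Final: (x=6, y=9), facing South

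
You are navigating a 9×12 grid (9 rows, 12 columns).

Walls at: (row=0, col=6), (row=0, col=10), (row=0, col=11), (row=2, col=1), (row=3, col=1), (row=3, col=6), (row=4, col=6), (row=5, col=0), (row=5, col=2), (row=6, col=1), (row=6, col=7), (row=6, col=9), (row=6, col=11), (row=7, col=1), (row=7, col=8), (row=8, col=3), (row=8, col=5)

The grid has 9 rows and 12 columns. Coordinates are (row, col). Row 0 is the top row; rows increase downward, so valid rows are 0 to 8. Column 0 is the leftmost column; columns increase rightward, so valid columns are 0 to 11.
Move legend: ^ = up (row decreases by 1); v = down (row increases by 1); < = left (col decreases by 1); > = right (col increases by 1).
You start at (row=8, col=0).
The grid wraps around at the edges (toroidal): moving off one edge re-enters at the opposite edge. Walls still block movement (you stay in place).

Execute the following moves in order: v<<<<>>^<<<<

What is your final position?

Start: (row=8, col=0)
  v (down): (row=8, col=0) -> (row=0, col=0)
  [×4]< (left): blocked, stay at (row=0, col=0)
  > (right): (row=0, col=0) -> (row=0, col=1)
  > (right): (row=0, col=1) -> (row=0, col=2)
  ^ (up): (row=0, col=2) -> (row=8, col=2)
  < (left): (row=8, col=2) -> (row=8, col=1)
  < (left): (row=8, col=1) -> (row=8, col=0)
  < (left): (row=8, col=0) -> (row=8, col=11)
  < (left): (row=8, col=11) -> (row=8, col=10)
Final: (row=8, col=10)

Answer: Final position: (row=8, col=10)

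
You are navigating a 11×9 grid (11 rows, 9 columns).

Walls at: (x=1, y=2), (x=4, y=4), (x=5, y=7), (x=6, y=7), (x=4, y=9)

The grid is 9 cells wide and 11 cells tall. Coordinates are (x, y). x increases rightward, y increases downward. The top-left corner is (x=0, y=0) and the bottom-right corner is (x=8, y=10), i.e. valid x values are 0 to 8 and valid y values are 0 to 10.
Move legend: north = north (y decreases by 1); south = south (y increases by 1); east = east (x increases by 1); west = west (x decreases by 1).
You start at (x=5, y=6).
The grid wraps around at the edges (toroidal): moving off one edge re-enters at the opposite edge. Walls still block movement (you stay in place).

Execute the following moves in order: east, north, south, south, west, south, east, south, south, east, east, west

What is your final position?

Start: (x=5, y=6)
  east (east): (x=5, y=6) -> (x=6, y=6)
  north (north): (x=6, y=6) -> (x=6, y=5)
  south (south): (x=6, y=5) -> (x=6, y=6)
  south (south): blocked, stay at (x=6, y=6)
  west (west): (x=6, y=6) -> (x=5, y=6)
  south (south): blocked, stay at (x=5, y=6)
  east (east): (x=5, y=6) -> (x=6, y=6)
  south (south): blocked, stay at (x=6, y=6)
  south (south): blocked, stay at (x=6, y=6)
  east (east): (x=6, y=6) -> (x=7, y=6)
  east (east): (x=7, y=6) -> (x=8, y=6)
  west (west): (x=8, y=6) -> (x=7, y=6)
Final: (x=7, y=6)

Answer: Final position: (x=7, y=6)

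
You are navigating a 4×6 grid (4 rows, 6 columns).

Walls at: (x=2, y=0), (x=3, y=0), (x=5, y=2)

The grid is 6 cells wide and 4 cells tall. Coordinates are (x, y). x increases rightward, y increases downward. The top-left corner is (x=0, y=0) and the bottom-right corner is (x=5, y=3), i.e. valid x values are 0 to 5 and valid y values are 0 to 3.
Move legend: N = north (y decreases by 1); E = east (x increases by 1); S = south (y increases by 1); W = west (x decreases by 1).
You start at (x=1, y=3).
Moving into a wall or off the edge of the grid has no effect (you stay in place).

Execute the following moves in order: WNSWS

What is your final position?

Answer: Final position: (x=0, y=3)

Derivation:
Start: (x=1, y=3)
  W (west): (x=1, y=3) -> (x=0, y=3)
  N (north): (x=0, y=3) -> (x=0, y=2)
  S (south): (x=0, y=2) -> (x=0, y=3)
  W (west): blocked, stay at (x=0, y=3)
  S (south): blocked, stay at (x=0, y=3)
Final: (x=0, y=3)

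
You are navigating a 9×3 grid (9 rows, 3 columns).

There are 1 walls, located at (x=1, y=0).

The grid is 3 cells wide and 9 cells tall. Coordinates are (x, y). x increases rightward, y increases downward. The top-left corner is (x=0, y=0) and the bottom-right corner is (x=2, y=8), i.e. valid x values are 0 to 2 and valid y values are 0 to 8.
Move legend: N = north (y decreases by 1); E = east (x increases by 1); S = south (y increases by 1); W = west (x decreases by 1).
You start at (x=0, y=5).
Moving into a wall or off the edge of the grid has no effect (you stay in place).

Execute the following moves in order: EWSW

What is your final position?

Answer: Final position: (x=0, y=6)

Derivation:
Start: (x=0, y=5)
  E (east): (x=0, y=5) -> (x=1, y=5)
  W (west): (x=1, y=5) -> (x=0, y=5)
  S (south): (x=0, y=5) -> (x=0, y=6)
  W (west): blocked, stay at (x=0, y=6)
Final: (x=0, y=6)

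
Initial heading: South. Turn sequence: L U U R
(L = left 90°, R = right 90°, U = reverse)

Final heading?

Answer: Final heading: South

Derivation:
Start: South
  L (left (90° counter-clockwise)) -> East
  U (U-turn (180°)) -> West
  U (U-turn (180°)) -> East
  R (right (90° clockwise)) -> South
Final: South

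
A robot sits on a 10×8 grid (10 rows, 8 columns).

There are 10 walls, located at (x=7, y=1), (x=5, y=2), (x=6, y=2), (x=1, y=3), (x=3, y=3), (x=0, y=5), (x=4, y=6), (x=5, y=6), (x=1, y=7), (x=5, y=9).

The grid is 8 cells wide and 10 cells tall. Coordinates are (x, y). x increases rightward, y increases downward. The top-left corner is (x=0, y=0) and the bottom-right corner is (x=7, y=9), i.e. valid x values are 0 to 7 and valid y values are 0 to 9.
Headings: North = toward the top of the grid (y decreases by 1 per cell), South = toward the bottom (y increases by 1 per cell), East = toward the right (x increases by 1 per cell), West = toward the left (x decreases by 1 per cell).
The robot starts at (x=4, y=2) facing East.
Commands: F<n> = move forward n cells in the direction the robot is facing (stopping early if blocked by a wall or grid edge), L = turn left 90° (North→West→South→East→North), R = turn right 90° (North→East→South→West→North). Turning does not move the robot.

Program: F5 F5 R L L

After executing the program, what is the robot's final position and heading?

Start: (x=4, y=2), facing East
  F5: move forward 0/5 (blocked), now at (x=4, y=2)
  F5: move forward 0/5 (blocked), now at (x=4, y=2)
  R: turn right, now facing South
  L: turn left, now facing East
  L: turn left, now facing North
Final: (x=4, y=2), facing North

Answer: Final position: (x=4, y=2), facing North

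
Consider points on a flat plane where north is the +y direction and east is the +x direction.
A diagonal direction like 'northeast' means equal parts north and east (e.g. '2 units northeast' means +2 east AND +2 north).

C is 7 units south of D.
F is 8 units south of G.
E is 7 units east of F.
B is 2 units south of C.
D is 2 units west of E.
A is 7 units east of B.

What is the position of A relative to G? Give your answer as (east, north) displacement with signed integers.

Place G at the origin (east=0, north=0).
  F is 8 units south of G: delta (east=+0, north=-8); F at (east=0, north=-8).
  E is 7 units east of F: delta (east=+7, north=+0); E at (east=7, north=-8).
  D is 2 units west of E: delta (east=-2, north=+0); D at (east=5, north=-8).
  C is 7 units south of D: delta (east=+0, north=-7); C at (east=5, north=-15).
  B is 2 units south of C: delta (east=+0, north=-2); B at (east=5, north=-17).
  A is 7 units east of B: delta (east=+7, north=+0); A at (east=12, north=-17).
Therefore A relative to G: (east=12, north=-17).

Answer: A is at (east=12, north=-17) relative to G.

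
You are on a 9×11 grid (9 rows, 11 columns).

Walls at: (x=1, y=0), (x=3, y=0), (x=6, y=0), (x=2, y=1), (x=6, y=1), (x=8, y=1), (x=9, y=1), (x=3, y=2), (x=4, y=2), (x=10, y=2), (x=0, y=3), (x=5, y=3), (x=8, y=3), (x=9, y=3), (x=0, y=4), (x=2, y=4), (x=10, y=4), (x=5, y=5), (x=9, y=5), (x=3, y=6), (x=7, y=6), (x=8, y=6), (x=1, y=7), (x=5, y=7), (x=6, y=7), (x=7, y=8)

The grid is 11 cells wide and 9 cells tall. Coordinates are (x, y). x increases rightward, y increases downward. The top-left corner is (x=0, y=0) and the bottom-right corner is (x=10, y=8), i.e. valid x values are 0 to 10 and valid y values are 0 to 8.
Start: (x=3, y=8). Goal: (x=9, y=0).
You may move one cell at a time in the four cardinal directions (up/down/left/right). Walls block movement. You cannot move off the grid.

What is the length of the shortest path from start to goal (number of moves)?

Answer: Shortest path length: 14

Derivation:
BFS from (x=3, y=8) until reaching (x=9, y=0):
  Distance 0: (x=3, y=8)
  Distance 1: (x=3, y=7), (x=2, y=8), (x=4, y=8)
  Distance 2: (x=2, y=7), (x=4, y=7), (x=1, y=8), (x=5, y=8)
  Distance 3: (x=2, y=6), (x=4, y=6), (x=0, y=8), (x=6, y=8)
  Distance 4: (x=2, y=5), (x=4, y=5), (x=1, y=6), (x=5, y=6), (x=0, y=7)
  Distance 5: (x=4, y=4), (x=1, y=5), (x=3, y=5), (x=0, y=6), (x=6, y=6)
  Distance 6: (x=4, y=3), (x=1, y=4), (x=3, y=4), (x=5, y=4), (x=0, y=5), (x=6, y=5)
  Distance 7: (x=1, y=3), (x=3, y=3), (x=6, y=4), (x=7, y=5)
  Distance 8: (x=1, y=2), (x=2, y=3), (x=6, y=3), (x=7, y=4), (x=8, y=5)
  Distance 9: (x=1, y=1), (x=0, y=2), (x=2, y=2), (x=6, y=2), (x=7, y=3), (x=8, y=4)
  Distance 10: (x=0, y=1), (x=5, y=2), (x=7, y=2), (x=9, y=4)
  Distance 11: (x=0, y=0), (x=5, y=1), (x=7, y=1), (x=8, y=2)
  Distance 12: (x=5, y=0), (x=7, y=0), (x=4, y=1), (x=9, y=2)
  Distance 13: (x=4, y=0), (x=8, y=0), (x=3, y=1)
  Distance 14: (x=9, y=0)  <- goal reached here
One shortest path (14 moves): (x=3, y=8) -> (x=4, y=8) -> (x=4, y=7) -> (x=4, y=6) -> (x=5, y=6) -> (x=6, y=6) -> (x=6, y=5) -> (x=7, y=5) -> (x=7, y=4) -> (x=7, y=3) -> (x=7, y=2) -> (x=7, y=1) -> (x=7, y=0) -> (x=8, y=0) -> (x=9, y=0)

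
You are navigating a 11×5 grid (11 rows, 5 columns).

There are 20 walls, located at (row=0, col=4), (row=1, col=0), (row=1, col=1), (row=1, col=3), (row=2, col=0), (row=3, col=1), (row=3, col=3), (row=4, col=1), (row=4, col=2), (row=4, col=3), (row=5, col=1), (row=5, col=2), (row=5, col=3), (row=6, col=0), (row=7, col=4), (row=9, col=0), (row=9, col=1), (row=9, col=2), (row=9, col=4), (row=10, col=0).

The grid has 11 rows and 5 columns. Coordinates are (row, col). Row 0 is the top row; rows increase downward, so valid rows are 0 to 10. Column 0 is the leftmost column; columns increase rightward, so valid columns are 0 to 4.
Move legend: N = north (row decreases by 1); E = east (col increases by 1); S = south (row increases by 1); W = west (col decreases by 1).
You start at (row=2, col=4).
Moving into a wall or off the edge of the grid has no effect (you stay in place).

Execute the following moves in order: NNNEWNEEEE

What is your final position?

Answer: Final position: (row=1, col=4)

Derivation:
Start: (row=2, col=4)
  N (north): (row=2, col=4) -> (row=1, col=4)
  N (north): blocked, stay at (row=1, col=4)
  N (north): blocked, stay at (row=1, col=4)
  E (east): blocked, stay at (row=1, col=4)
  W (west): blocked, stay at (row=1, col=4)
  N (north): blocked, stay at (row=1, col=4)
  [×4]E (east): blocked, stay at (row=1, col=4)
Final: (row=1, col=4)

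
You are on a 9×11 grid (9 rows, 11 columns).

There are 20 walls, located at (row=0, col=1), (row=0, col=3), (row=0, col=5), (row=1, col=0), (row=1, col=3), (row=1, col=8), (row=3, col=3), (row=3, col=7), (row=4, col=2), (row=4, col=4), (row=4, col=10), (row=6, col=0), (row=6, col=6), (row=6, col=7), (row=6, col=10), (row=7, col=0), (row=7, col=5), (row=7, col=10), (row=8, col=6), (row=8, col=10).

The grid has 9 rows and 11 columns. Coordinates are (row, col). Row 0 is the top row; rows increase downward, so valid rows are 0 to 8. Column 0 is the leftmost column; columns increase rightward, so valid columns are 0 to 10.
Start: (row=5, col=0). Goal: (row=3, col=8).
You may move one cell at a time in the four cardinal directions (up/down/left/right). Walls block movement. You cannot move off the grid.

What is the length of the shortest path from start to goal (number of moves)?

BFS from (row=5, col=0) until reaching (row=3, col=8):
  Distance 0: (row=5, col=0)
  Distance 1: (row=4, col=0), (row=5, col=1)
  Distance 2: (row=3, col=0), (row=4, col=1), (row=5, col=2), (row=6, col=1)
  Distance 3: (row=2, col=0), (row=3, col=1), (row=5, col=3), (row=6, col=2), (row=7, col=1)
  Distance 4: (row=2, col=1), (row=3, col=2), (row=4, col=3), (row=5, col=4), (row=6, col=3), (row=7, col=2), (row=8, col=1)
  Distance 5: (row=1, col=1), (row=2, col=2), (row=5, col=5), (row=6, col=4), (row=7, col=3), (row=8, col=0), (row=8, col=2)
  Distance 6: (row=1, col=2), (row=2, col=3), (row=4, col=5), (row=5, col=6), (row=6, col=5), (row=7, col=4), (row=8, col=3)
  Distance 7: (row=0, col=2), (row=2, col=4), (row=3, col=5), (row=4, col=6), (row=5, col=7), (row=8, col=4)
  Distance 8: (row=1, col=4), (row=2, col=5), (row=3, col=4), (row=3, col=6), (row=4, col=7), (row=5, col=8), (row=8, col=5)
  Distance 9: (row=0, col=4), (row=1, col=5), (row=2, col=6), (row=4, col=8), (row=5, col=9), (row=6, col=8)
  Distance 10: (row=1, col=6), (row=2, col=7), (row=3, col=8), (row=4, col=9), (row=5, col=10), (row=6, col=9), (row=7, col=8)  <- goal reached here
One shortest path (10 moves): (row=5, col=0) -> (row=5, col=1) -> (row=5, col=2) -> (row=5, col=3) -> (row=5, col=4) -> (row=5, col=5) -> (row=5, col=6) -> (row=5, col=7) -> (row=5, col=8) -> (row=4, col=8) -> (row=3, col=8)

Answer: Shortest path length: 10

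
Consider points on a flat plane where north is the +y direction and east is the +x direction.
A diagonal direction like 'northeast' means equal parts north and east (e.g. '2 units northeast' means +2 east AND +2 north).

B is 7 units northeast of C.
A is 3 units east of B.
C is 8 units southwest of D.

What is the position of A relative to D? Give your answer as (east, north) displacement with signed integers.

Answer: A is at (east=2, north=-1) relative to D.

Derivation:
Place D at the origin (east=0, north=0).
  C is 8 units southwest of D: delta (east=-8, north=-8); C at (east=-8, north=-8).
  B is 7 units northeast of C: delta (east=+7, north=+7); B at (east=-1, north=-1).
  A is 3 units east of B: delta (east=+3, north=+0); A at (east=2, north=-1).
Therefore A relative to D: (east=2, north=-1).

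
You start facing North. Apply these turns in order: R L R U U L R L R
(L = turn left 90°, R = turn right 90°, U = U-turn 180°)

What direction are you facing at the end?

Start: North
  R (right (90° clockwise)) -> East
  L (left (90° counter-clockwise)) -> North
  R (right (90° clockwise)) -> East
  U (U-turn (180°)) -> West
  U (U-turn (180°)) -> East
  L (left (90° counter-clockwise)) -> North
  R (right (90° clockwise)) -> East
  L (left (90° counter-clockwise)) -> North
  R (right (90° clockwise)) -> East
Final: East

Answer: Final heading: East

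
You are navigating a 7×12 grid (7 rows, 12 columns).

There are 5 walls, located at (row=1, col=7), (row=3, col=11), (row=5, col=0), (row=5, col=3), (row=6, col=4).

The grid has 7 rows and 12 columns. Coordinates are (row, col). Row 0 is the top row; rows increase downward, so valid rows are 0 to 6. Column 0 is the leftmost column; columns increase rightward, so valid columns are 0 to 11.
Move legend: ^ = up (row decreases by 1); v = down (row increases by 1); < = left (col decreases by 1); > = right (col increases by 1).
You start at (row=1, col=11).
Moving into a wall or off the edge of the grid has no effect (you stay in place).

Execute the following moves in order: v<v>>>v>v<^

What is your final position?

Answer: Final position: (row=4, col=10)

Derivation:
Start: (row=1, col=11)
  v (down): (row=1, col=11) -> (row=2, col=11)
  < (left): (row=2, col=11) -> (row=2, col=10)
  v (down): (row=2, col=10) -> (row=3, col=10)
  [×3]> (right): blocked, stay at (row=3, col=10)
  v (down): (row=3, col=10) -> (row=4, col=10)
  > (right): (row=4, col=10) -> (row=4, col=11)
  v (down): (row=4, col=11) -> (row=5, col=11)
  < (left): (row=5, col=11) -> (row=5, col=10)
  ^ (up): (row=5, col=10) -> (row=4, col=10)
Final: (row=4, col=10)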